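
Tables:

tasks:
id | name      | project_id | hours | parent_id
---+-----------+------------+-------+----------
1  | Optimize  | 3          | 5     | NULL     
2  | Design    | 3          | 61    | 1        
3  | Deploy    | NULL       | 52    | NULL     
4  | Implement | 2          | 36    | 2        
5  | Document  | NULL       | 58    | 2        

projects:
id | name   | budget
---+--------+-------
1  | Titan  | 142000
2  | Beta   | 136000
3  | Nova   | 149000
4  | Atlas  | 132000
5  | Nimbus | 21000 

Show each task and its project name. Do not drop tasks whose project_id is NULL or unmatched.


LEFT JOIN keeps every row from tasks (the left table); where project_id has no match in projects, the project columns become NULL. Walk through each task:
  - task 1 (Optimize): project_id=3 -> matches Nova
  - task 2 (Design): project_id=3 -> matches Nova
  - task 3 (Deploy): project_id=NULL, no match -> kept with NULL
  - task 4 (Implement): project_id=2 -> matches Beta
  - task 5 (Document): project_id=NULL, no match -> kept with NULL
All 5 rows appear; 2 have NULL project.

SQL:
SELECT a.name, b.name AS project
FROM tasks a
LEFT JOIN projects b ON a.project_id = b.id

Result:
name      | project
----------+--------
Optimize  | Nova   
Design    | Nova   
Deploy    | NULL   
Implement | Beta   
Document  | NULL   


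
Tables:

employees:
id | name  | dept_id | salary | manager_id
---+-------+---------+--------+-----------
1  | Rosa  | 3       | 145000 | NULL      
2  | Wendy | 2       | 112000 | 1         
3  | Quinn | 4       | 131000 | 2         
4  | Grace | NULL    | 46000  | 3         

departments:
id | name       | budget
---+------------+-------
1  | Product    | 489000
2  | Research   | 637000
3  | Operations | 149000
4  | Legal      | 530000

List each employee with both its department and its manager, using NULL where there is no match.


Two LEFT JOINs from the same base table employees: one to departments via dept_id, one to employees itself via manager_id. Both are LEFT so every employee is preserved.
Match against departments:
  - employee 1 (Rosa): dept_id=3 -> matches Operations
  - employee 2 (Wendy): dept_id=2 -> matches Research
  - employee 3 (Quinn): dept_id=4 -> matches Legal
  - employee 4 (Grace): dept_id=NULL, no match -> kept with NULL
Match against employees (self):
  - employee 1 (Rosa): manager_id=NULL -> NULL
  - employee 2 (Wendy): manager_id=1 -> Rosa
  - employee 3 (Quinn): manager_id=2 -> Wendy
  - employee 4 (Grace): manager_id=3 -> Quinn

SQL:
SELECT a.name, b.name AS department, c.name AS manager
FROM employees a
LEFT JOIN departments b ON a.dept_id = b.id
LEFT JOIN employees c ON a.manager_id = c.id

Result:
name  | department | manager
------+------------+--------
Rosa  | Operations | NULL   
Wendy | Research   | Rosa   
Quinn | Legal      | Wendy  
Grace | NULL       | Quinn  


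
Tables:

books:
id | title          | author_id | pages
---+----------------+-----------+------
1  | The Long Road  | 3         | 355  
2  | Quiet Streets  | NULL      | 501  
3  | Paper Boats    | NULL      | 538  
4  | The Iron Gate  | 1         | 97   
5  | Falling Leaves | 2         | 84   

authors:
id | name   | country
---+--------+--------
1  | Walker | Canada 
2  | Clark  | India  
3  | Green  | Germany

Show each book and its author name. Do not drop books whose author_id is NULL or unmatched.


LEFT JOIN keeps every row from books (the left table); where author_id has no match in authors, the author columns become NULL. Walk through each book:
  - book 1 (The Long Road): author_id=3 -> matches Green
  - book 2 (Quiet Streets): author_id=NULL, no match -> kept with NULL
  - book 3 (Paper Boats): author_id=NULL, no match -> kept with NULL
  - book 4 (The Iron Gate): author_id=1 -> matches Walker
  - book 5 (Falling Leaves): author_id=2 -> matches Clark
All 5 rows appear; 2 have NULL author.

SQL:
SELECT a.title, b.name AS author
FROM books a
LEFT JOIN authors b ON a.author_id = b.id

Result:
title          | author
---------------+-------
The Long Road  | Green 
Quiet Streets  | NULL  
Paper Boats    | NULL  
The Iron Gate  | Walker
Falling Leaves | Clark 


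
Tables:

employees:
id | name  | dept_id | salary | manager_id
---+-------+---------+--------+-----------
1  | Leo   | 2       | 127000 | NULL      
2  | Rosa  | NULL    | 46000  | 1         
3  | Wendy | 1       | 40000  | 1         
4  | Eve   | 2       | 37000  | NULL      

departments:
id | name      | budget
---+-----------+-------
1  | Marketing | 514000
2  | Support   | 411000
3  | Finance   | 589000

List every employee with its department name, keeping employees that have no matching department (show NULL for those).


LEFT JOIN keeps every row from employees (the left table); where dept_id has no match in departments, the department columns become NULL. Walk through each employee:
  - employee 1 (Leo): dept_id=2 -> matches Support
  - employee 2 (Rosa): dept_id=NULL, no match -> kept with NULL
  - employee 3 (Wendy): dept_id=1 -> matches Marketing
  - employee 4 (Eve): dept_id=2 -> matches Support
All 4 rows appear; 1 has NULL department.

SQL:
SELECT a.name, b.name AS department
FROM employees a
LEFT JOIN departments b ON a.dept_id = b.id

Result:
name  | department
------+-----------
Leo   | Support   
Rosa  | NULL      
Wendy | Marketing 
Eve   | Support   


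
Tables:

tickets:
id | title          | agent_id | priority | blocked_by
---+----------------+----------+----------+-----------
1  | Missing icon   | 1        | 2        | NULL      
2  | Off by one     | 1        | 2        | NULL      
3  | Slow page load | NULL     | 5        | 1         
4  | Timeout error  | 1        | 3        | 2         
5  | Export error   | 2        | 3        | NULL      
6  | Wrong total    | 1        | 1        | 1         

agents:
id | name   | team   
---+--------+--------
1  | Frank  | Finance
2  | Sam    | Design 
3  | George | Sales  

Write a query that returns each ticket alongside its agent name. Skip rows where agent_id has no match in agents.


INNER JOIN keeps only tickets rows whose agent_id matches an id in agents. Walk through each ticket:
  - ticket 1 (Missing icon): agent_id=1 -> matches Frank
  - ticket 2 (Off by one): agent_id=1 -> matches Frank
  - ticket 3 (Slow page load): agent_id=NULL, no match -> dropped
  - ticket 4 (Timeout error): agent_id=1 -> matches Frank
  - ticket 5 (Export error): agent_id=2 -> matches Sam
  - ticket 6 (Wrong total): agent_id=1 -> matches Frank
So 1 of 6 rows is dropped.

SQL:
SELECT a.title, b.name AS agent
FROM tickets a
INNER JOIN agents b ON a.agent_id = b.id

Result:
title         | agent
--------------+------
Missing icon  | Frank
Off by one    | Frank
Timeout error | Frank
Export error  | Sam  
Wrong total   | Frank


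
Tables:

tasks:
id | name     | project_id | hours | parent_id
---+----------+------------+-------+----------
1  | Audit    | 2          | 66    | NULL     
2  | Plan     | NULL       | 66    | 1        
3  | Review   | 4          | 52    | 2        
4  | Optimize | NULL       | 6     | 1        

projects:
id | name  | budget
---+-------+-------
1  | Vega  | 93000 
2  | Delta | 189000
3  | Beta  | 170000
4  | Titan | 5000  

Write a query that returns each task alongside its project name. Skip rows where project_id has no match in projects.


INNER JOIN keeps only tasks rows whose project_id matches an id in projects. Walk through each task:
  - task 1 (Audit): project_id=2 -> matches Delta
  - task 2 (Plan): project_id=NULL, no match -> dropped
  - task 3 (Review): project_id=4 -> matches Titan
  - task 4 (Optimize): project_id=NULL, no match -> dropped
So 2 of 4 rows are dropped.

SQL:
SELECT a.name, b.name AS project
FROM tasks a
INNER JOIN projects b ON a.project_id = b.id

Result:
name   | project
-------+--------
Audit  | Delta  
Review | Titan  


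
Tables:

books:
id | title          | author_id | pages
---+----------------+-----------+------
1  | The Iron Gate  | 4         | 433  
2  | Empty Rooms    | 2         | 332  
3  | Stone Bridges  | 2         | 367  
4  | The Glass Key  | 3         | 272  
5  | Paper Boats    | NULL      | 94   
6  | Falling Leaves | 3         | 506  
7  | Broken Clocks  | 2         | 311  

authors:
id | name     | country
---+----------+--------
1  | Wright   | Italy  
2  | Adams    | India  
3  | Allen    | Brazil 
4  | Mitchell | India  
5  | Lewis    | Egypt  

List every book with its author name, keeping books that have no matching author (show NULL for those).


LEFT JOIN keeps every row from books (the left table); where author_id has no match in authors, the author columns become NULL. Walk through each book:
  - book 1 (The Iron Gate): author_id=4 -> matches Mitchell
  - book 2 (Empty Rooms): author_id=2 -> matches Adams
  - book 3 (Stone Bridges): author_id=2 -> matches Adams
  - book 4 (The Glass Key): author_id=3 -> matches Allen
  - book 5 (Paper Boats): author_id=NULL, no match -> kept with NULL
  - book 6 (Falling Leaves): author_id=3 -> matches Allen
  - book 7 (Broken Clocks): author_id=2 -> matches Adams
All 7 rows appear; 1 has NULL author.

SQL:
SELECT a.title, b.name AS author
FROM books a
LEFT JOIN authors b ON a.author_id = b.id

Result:
title          | author  
---------------+---------
The Iron Gate  | Mitchell
Empty Rooms    | Adams   
Stone Bridges  | Adams   
The Glass Key  | Allen   
Paper Boats    | NULL    
Falling Leaves | Allen   
Broken Clocks  | Adams   


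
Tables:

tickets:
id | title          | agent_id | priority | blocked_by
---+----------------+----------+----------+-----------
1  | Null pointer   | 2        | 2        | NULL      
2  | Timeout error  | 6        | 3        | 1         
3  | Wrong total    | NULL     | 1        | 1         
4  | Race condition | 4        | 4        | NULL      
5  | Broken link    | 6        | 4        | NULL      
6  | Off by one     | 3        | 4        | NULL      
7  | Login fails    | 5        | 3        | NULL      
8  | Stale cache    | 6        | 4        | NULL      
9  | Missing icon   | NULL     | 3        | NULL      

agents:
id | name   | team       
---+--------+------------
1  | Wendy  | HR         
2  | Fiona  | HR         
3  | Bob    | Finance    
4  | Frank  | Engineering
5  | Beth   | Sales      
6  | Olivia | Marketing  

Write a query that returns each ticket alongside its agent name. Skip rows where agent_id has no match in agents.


INNER JOIN keeps only tickets rows whose agent_id matches an id in agents. Walk through each ticket:
  - ticket 1 (Null pointer): agent_id=2 -> matches Fiona
  - ticket 2 (Timeout error): agent_id=6 -> matches Olivia
  - ticket 3 (Wrong total): agent_id=NULL, no match -> dropped
  - ticket 4 (Race condition): agent_id=4 -> matches Frank
  - ticket 5 (Broken link): agent_id=6 -> matches Olivia
  - ticket 6 (Off by one): agent_id=3 -> matches Bob
  - ticket 7 (Login fails): agent_id=5 -> matches Beth
  - ticket 8 (Stale cache): agent_id=6 -> matches Olivia
  - ticket 9 (Missing icon): agent_id=NULL, no match -> dropped
So 2 of 9 rows are dropped.

SQL:
SELECT a.title, b.name AS agent
FROM tickets a
INNER JOIN agents b ON a.agent_id = b.id

Result:
title          | agent 
---------------+-------
Null pointer   | Fiona 
Timeout error  | Olivia
Race condition | Frank 
Broken link    | Olivia
Off by one     | Bob   
Login fails    | Beth  
Stale cache    | Olivia


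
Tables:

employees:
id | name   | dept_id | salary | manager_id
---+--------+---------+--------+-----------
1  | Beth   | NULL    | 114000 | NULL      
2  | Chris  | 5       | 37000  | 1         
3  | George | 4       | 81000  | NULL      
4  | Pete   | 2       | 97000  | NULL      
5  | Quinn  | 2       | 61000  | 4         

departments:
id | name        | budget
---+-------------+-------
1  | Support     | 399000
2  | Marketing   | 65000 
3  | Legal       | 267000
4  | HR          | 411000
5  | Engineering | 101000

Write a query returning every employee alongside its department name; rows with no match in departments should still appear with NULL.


LEFT JOIN keeps every row from employees (the left table); where dept_id has no match in departments, the department columns become NULL. Walk through each employee:
  - employee 1 (Beth): dept_id=NULL, no match -> kept with NULL
  - employee 2 (Chris): dept_id=5 -> matches Engineering
  - employee 3 (George): dept_id=4 -> matches HR
  - employee 4 (Pete): dept_id=2 -> matches Marketing
  - employee 5 (Quinn): dept_id=2 -> matches Marketing
All 5 rows appear; 1 has NULL department.

SQL:
SELECT a.name, b.name AS department
FROM employees a
LEFT JOIN departments b ON a.dept_id = b.id

Result:
name   | department 
-------+------------
Beth   | NULL       
Chris  | Engineering
George | HR         
Pete   | Marketing  
Quinn  | Marketing  


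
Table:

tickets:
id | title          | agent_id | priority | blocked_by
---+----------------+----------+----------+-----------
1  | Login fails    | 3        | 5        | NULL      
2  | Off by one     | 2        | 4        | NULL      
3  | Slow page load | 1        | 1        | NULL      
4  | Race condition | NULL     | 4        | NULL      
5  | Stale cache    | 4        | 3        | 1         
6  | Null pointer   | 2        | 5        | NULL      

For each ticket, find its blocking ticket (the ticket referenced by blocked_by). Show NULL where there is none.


This is a self-join: tickets is joined to a second copy of itself, matching each row's blocked_by to another row's id. Use LEFT JOIN so rows with blocked_by=NULL are kept.
  - ticket 1 (Login fails): blocked_by=NULL -> NULL
  - ticket 2 (Off by one): blocked_by=NULL -> NULL
  - ticket 3 (Slow page load): blocked_by=NULL -> NULL
  - ticket 4 (Race condition): blocked_by=NULL -> NULL
  - ticket 5 (Stale cache): blocked_by=1 -> Login fails
  - ticket 6 (Null pointer): blocked_by=NULL -> NULL

SQL:
SELECT a.title AS item, b.title AS blocked_by
FROM tickets a
LEFT JOIN tickets b ON a.blocked_by = b.id

Result:
item           | blocked_by 
---------------+------------
Login fails    | NULL       
Off by one     | NULL       
Slow page load | NULL       
Race condition | NULL       
Stale cache    | Login fails
Null pointer   | NULL       


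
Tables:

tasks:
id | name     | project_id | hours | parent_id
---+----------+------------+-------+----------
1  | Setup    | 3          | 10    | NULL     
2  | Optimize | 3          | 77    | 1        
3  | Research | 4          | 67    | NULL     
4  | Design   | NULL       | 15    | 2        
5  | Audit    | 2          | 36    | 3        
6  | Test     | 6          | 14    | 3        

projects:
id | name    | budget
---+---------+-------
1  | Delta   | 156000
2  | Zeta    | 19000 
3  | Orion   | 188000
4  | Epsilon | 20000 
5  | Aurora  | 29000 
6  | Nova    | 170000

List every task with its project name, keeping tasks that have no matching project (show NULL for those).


LEFT JOIN keeps every row from tasks (the left table); where project_id has no match in projects, the project columns become NULL. Walk through each task:
  - task 1 (Setup): project_id=3 -> matches Orion
  - task 2 (Optimize): project_id=3 -> matches Orion
  - task 3 (Research): project_id=4 -> matches Epsilon
  - task 4 (Design): project_id=NULL, no match -> kept with NULL
  - task 5 (Audit): project_id=2 -> matches Zeta
  - task 6 (Test): project_id=6 -> matches Nova
All 6 rows appear; 1 has NULL project.

SQL:
SELECT a.name, b.name AS project
FROM tasks a
LEFT JOIN projects b ON a.project_id = b.id

Result:
name     | project
---------+--------
Setup    | Orion  
Optimize | Orion  
Research | Epsilon
Design   | NULL   
Audit    | Zeta   
Test     | Nova   


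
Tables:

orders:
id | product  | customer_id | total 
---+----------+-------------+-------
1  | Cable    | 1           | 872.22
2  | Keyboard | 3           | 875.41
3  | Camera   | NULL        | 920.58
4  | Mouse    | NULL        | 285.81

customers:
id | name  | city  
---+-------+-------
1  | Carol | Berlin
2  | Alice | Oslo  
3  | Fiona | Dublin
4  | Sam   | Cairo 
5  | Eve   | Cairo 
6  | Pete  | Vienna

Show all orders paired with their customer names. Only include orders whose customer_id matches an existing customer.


INNER JOIN keeps only orders rows whose customer_id matches an id in customers. Walk through each order:
  - order 1 (Cable): customer_id=1 -> matches Carol
  - order 2 (Keyboard): customer_id=3 -> matches Fiona
  - order 3 (Camera): customer_id=NULL, no match -> dropped
  - order 4 (Mouse): customer_id=NULL, no match -> dropped
So 2 of 4 rows are dropped.

SQL:
SELECT a.product, b.name AS customer
FROM orders a
INNER JOIN customers b ON a.customer_id = b.id

Result:
product  | customer
---------+---------
Cable    | Carol   
Keyboard | Fiona   


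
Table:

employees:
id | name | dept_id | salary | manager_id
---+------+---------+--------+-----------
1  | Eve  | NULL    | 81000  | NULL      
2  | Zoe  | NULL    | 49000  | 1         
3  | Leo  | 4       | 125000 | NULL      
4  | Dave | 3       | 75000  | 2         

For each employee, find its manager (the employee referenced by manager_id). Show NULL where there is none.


This is a self-join: employees is joined to a second copy of itself, matching each row's manager_id to another row's id. Use LEFT JOIN so rows with manager_id=NULL are kept.
  - employee 1 (Eve): manager_id=NULL -> NULL
  - employee 2 (Zoe): manager_id=1 -> Eve
  - employee 3 (Leo): manager_id=NULL -> NULL
  - employee 4 (Dave): manager_id=2 -> Zoe

SQL:
SELECT a.name AS item, b.name AS manager
FROM employees a
LEFT JOIN employees b ON a.manager_id = b.id

Result:
item | manager
-----+--------
Eve  | NULL   
Zoe  | Eve    
Leo  | NULL   
Dave | Zoe    


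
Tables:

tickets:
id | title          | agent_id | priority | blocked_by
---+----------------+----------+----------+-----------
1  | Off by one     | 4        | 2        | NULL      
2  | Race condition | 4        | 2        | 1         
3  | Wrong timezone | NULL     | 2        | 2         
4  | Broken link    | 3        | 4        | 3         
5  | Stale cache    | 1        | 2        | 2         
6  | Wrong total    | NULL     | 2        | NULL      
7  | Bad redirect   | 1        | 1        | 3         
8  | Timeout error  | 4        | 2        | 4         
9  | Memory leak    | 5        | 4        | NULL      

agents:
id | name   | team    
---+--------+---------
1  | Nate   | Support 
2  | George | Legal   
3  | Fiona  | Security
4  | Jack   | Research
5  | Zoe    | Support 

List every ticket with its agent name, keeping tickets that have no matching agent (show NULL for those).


LEFT JOIN keeps every row from tickets (the left table); where agent_id has no match in agents, the agent columns become NULL. Walk through each ticket:
  - ticket 1 (Off by one): agent_id=4 -> matches Jack
  - ticket 2 (Race condition): agent_id=4 -> matches Jack
  - ticket 3 (Wrong timezone): agent_id=NULL, no match -> kept with NULL
  - ticket 4 (Broken link): agent_id=3 -> matches Fiona
  - ticket 5 (Stale cache): agent_id=1 -> matches Nate
  - ticket 6 (Wrong total): agent_id=NULL, no match -> kept with NULL
  - ticket 7 (Bad redirect): agent_id=1 -> matches Nate
  - ticket 8 (Timeout error): agent_id=4 -> matches Jack
  - ticket 9 (Memory leak): agent_id=5 -> matches Zoe
All 9 rows appear; 2 have NULL agent.

SQL:
SELECT a.title, b.name AS agent
FROM tickets a
LEFT JOIN agents b ON a.agent_id = b.id

Result:
title          | agent
---------------+------
Off by one     | Jack 
Race condition | Jack 
Wrong timezone | NULL 
Broken link    | Fiona
Stale cache    | Nate 
Wrong total    | NULL 
Bad redirect   | Nate 
Timeout error  | Jack 
Memory leak    | Zoe  


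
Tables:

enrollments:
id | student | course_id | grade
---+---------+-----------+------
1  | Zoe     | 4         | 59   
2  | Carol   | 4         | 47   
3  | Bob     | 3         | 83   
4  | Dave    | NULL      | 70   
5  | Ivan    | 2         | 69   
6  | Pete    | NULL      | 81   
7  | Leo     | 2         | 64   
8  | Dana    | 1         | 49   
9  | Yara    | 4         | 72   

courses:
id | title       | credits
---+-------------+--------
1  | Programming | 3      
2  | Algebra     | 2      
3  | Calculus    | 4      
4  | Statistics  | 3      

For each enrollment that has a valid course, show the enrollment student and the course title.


INNER JOIN keeps only enrollments rows whose course_id matches an id in courses. Walk through each enrollment:
  - enrollment 1 (Zoe): course_id=4 -> matches Statistics
  - enrollment 2 (Carol): course_id=4 -> matches Statistics
  - enrollment 3 (Bob): course_id=3 -> matches Calculus
  - enrollment 4 (Dave): course_id=NULL, no match -> dropped
  - enrollment 5 (Ivan): course_id=2 -> matches Algebra
  - enrollment 6 (Pete): course_id=NULL, no match -> dropped
  - enrollment 7 (Leo): course_id=2 -> matches Algebra
  - enrollment 8 (Dana): course_id=1 -> matches Programming
  - enrollment 9 (Yara): course_id=4 -> matches Statistics
So 2 of 9 rows are dropped.

SQL:
SELECT a.student, b.title AS course
FROM enrollments a
INNER JOIN courses b ON a.course_id = b.id

Result:
student | course     
--------+------------
Zoe     | Statistics 
Carol   | Statistics 
Bob     | Calculus   
Ivan    | Algebra    
Leo     | Algebra    
Dana    | Programming
Yara    | Statistics 


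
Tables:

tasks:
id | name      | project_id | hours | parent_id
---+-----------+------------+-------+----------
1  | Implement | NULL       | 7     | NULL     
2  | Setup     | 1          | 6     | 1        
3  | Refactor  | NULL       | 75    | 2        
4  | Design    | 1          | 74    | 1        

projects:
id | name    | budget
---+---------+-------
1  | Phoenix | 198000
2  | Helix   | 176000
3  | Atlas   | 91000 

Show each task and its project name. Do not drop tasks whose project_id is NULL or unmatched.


LEFT JOIN keeps every row from tasks (the left table); where project_id has no match in projects, the project columns become NULL. Walk through each task:
  - task 1 (Implement): project_id=NULL, no match -> kept with NULL
  - task 2 (Setup): project_id=1 -> matches Phoenix
  - task 3 (Refactor): project_id=NULL, no match -> kept with NULL
  - task 4 (Design): project_id=1 -> matches Phoenix
All 4 rows appear; 2 have NULL project.

SQL:
SELECT a.name, b.name AS project
FROM tasks a
LEFT JOIN projects b ON a.project_id = b.id

Result:
name      | project
----------+--------
Implement | NULL   
Setup     | Phoenix
Refactor  | NULL   
Design    | Phoenix


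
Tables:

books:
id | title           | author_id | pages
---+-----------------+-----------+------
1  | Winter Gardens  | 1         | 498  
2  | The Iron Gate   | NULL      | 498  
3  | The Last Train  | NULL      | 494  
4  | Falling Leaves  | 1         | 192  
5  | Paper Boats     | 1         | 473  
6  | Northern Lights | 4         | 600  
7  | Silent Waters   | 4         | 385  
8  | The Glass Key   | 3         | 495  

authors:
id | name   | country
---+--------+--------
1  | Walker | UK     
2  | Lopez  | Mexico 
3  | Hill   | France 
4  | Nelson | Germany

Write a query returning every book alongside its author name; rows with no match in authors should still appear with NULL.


LEFT JOIN keeps every row from books (the left table); where author_id has no match in authors, the author columns become NULL. Walk through each book:
  - book 1 (Winter Gardens): author_id=1 -> matches Walker
  - book 2 (The Iron Gate): author_id=NULL, no match -> kept with NULL
  - book 3 (The Last Train): author_id=NULL, no match -> kept with NULL
  - book 4 (Falling Leaves): author_id=1 -> matches Walker
  - book 5 (Paper Boats): author_id=1 -> matches Walker
  - book 6 (Northern Lights): author_id=4 -> matches Nelson
  - book 7 (Silent Waters): author_id=4 -> matches Nelson
  - book 8 (The Glass Key): author_id=3 -> matches Hill
All 8 rows appear; 2 have NULL author.

SQL:
SELECT a.title, b.name AS author
FROM books a
LEFT JOIN authors b ON a.author_id = b.id

Result:
title           | author
----------------+-------
Winter Gardens  | Walker
The Iron Gate   | NULL  
The Last Train  | NULL  
Falling Leaves  | Walker
Paper Boats     | Walker
Northern Lights | Nelson
Silent Waters   | Nelson
The Glass Key   | Hill  


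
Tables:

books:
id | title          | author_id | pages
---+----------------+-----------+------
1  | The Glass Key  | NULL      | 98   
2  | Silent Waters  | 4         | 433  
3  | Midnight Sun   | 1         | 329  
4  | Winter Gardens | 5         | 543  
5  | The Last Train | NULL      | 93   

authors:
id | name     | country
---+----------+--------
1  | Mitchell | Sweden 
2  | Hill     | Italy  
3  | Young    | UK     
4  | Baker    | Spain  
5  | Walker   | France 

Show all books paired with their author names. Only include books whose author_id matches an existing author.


INNER JOIN keeps only books rows whose author_id matches an id in authors. Walk through each book:
  - book 1 (The Glass Key): author_id=NULL, no match -> dropped
  - book 2 (Silent Waters): author_id=4 -> matches Baker
  - book 3 (Midnight Sun): author_id=1 -> matches Mitchell
  - book 4 (Winter Gardens): author_id=5 -> matches Walker
  - book 5 (The Last Train): author_id=NULL, no match -> dropped
So 2 of 5 rows are dropped.

SQL:
SELECT a.title, b.name AS author
FROM books a
INNER JOIN authors b ON a.author_id = b.id

Result:
title          | author  
---------------+---------
Silent Waters  | Baker   
Midnight Sun   | Mitchell
Winter Gardens | Walker  


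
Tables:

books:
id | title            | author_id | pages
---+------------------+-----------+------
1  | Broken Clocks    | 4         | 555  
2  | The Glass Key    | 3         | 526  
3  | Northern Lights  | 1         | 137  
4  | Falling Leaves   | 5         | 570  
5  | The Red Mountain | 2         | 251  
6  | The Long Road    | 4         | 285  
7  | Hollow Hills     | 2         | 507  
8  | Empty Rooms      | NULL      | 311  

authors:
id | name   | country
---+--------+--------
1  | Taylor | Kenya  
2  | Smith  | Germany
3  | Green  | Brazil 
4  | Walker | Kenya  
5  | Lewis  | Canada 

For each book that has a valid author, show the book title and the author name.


INNER JOIN keeps only books rows whose author_id matches an id in authors. Walk through each book:
  - book 1 (Broken Clocks): author_id=4 -> matches Walker
  - book 2 (The Glass Key): author_id=3 -> matches Green
  - book 3 (Northern Lights): author_id=1 -> matches Taylor
  - book 4 (Falling Leaves): author_id=5 -> matches Lewis
  - book 5 (The Red Mountain): author_id=2 -> matches Smith
  - book 6 (The Long Road): author_id=4 -> matches Walker
  - book 7 (Hollow Hills): author_id=2 -> matches Smith
  - book 8 (Empty Rooms): author_id=NULL, no match -> dropped
So 1 of 8 rows is dropped.

SQL:
SELECT a.title, b.name AS author
FROM books a
INNER JOIN authors b ON a.author_id = b.id

Result:
title            | author
-----------------+-------
Broken Clocks    | Walker
The Glass Key    | Green 
Northern Lights  | Taylor
Falling Leaves   | Lewis 
The Red Mountain | Smith 
The Long Road    | Walker
Hollow Hills     | Smith 


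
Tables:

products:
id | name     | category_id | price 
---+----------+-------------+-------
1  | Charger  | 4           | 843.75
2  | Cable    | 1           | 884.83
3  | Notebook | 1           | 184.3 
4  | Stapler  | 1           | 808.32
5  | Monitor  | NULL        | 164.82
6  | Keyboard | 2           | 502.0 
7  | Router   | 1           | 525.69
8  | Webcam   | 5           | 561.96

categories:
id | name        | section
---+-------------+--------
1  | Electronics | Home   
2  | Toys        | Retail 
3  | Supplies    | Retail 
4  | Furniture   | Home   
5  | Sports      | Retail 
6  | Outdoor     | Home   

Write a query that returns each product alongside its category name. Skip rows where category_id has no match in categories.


INNER JOIN keeps only products rows whose category_id matches an id in categories. Walk through each product:
  - product 1 (Charger): category_id=4 -> matches Furniture
  - product 2 (Cable): category_id=1 -> matches Electronics
  - product 3 (Notebook): category_id=1 -> matches Electronics
  - product 4 (Stapler): category_id=1 -> matches Electronics
  - product 5 (Monitor): category_id=NULL, no match -> dropped
  - product 6 (Keyboard): category_id=2 -> matches Toys
  - product 7 (Router): category_id=1 -> matches Electronics
  - product 8 (Webcam): category_id=5 -> matches Sports
So 1 of 8 rows is dropped.

SQL:
SELECT a.name, b.name AS category
FROM products a
INNER JOIN categories b ON a.category_id = b.id

Result:
name     | category   
---------+------------
Charger  | Furniture  
Cable    | Electronics
Notebook | Electronics
Stapler  | Electronics
Keyboard | Toys       
Router   | Electronics
Webcam   | Sports     


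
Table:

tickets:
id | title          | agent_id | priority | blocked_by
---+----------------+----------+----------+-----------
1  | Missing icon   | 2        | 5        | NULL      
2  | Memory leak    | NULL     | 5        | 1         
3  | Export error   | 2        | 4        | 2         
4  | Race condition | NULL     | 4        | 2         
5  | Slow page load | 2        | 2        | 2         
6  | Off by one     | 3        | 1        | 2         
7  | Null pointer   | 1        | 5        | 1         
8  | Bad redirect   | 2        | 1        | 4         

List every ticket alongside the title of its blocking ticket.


This is a self-join: tickets is joined to a second copy of itself, matching each row's blocked_by to another row's id. Use LEFT JOIN so rows with blocked_by=NULL are kept.
  - ticket 1 (Missing icon): blocked_by=NULL -> NULL
  - ticket 2 (Memory leak): blocked_by=1 -> Missing icon
  - ticket 3 (Export error): blocked_by=2 -> Memory leak
  - ticket 4 (Race condition): blocked_by=2 -> Memory leak
  - ticket 5 (Slow page load): blocked_by=2 -> Memory leak
  - ticket 6 (Off by one): blocked_by=2 -> Memory leak
  - ticket 7 (Null pointer): blocked_by=1 -> Missing icon
  - ticket 8 (Bad redirect): blocked_by=4 -> Race condition

SQL:
SELECT a.title AS item, b.title AS blocked_by
FROM tickets a
LEFT JOIN tickets b ON a.blocked_by = b.id

Result:
item           | blocked_by    
---------------+---------------
Missing icon   | NULL          
Memory leak    | Missing icon  
Export error   | Memory leak   
Race condition | Memory leak   
Slow page load | Memory leak   
Off by one     | Memory leak   
Null pointer   | Missing icon  
Bad redirect   | Race condition


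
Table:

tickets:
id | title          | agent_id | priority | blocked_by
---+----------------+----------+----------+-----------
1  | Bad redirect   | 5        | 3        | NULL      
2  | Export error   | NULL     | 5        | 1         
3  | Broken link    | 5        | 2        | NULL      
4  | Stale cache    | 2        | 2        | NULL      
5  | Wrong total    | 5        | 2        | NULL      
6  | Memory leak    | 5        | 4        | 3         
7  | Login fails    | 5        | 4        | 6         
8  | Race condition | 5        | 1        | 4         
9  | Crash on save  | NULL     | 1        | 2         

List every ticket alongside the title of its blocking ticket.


This is a self-join: tickets is joined to a second copy of itself, matching each row's blocked_by to another row's id. Use LEFT JOIN so rows with blocked_by=NULL are kept.
  - ticket 1 (Bad redirect): blocked_by=NULL -> NULL
  - ticket 2 (Export error): blocked_by=1 -> Bad redirect
  - ticket 3 (Broken link): blocked_by=NULL -> NULL
  - ticket 4 (Stale cache): blocked_by=NULL -> NULL
  - ticket 5 (Wrong total): blocked_by=NULL -> NULL
  - ticket 6 (Memory leak): blocked_by=3 -> Broken link
  - ticket 7 (Login fails): blocked_by=6 -> Memory leak
  - ticket 8 (Race condition): blocked_by=4 -> Stale cache
  - ticket 9 (Crash on save): blocked_by=2 -> Export error

SQL:
SELECT a.title AS item, b.title AS blocked_by
FROM tickets a
LEFT JOIN tickets b ON a.blocked_by = b.id

Result:
item           | blocked_by  
---------------+-------------
Bad redirect   | NULL        
Export error   | Bad redirect
Broken link    | NULL        
Stale cache    | NULL        
Wrong total    | NULL        
Memory leak    | Broken link 
Login fails    | Memory leak 
Race condition | Stale cache 
Crash on save  | Export error


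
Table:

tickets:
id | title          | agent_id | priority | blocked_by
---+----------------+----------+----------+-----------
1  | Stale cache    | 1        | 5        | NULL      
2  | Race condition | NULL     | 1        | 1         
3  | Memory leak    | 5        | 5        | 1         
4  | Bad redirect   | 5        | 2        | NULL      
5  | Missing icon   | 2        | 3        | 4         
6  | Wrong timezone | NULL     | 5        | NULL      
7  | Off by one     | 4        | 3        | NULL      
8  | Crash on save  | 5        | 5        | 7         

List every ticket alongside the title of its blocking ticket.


This is a self-join: tickets is joined to a second copy of itself, matching each row's blocked_by to another row's id. Use LEFT JOIN so rows with blocked_by=NULL are kept.
  - ticket 1 (Stale cache): blocked_by=NULL -> NULL
  - ticket 2 (Race condition): blocked_by=1 -> Stale cache
  - ticket 3 (Memory leak): blocked_by=1 -> Stale cache
  - ticket 4 (Bad redirect): blocked_by=NULL -> NULL
  - ticket 5 (Missing icon): blocked_by=4 -> Bad redirect
  - ticket 6 (Wrong timezone): blocked_by=NULL -> NULL
  - ticket 7 (Off by one): blocked_by=NULL -> NULL
  - ticket 8 (Crash on save): blocked_by=7 -> Off by one

SQL:
SELECT a.title AS item, b.title AS blocked_by
FROM tickets a
LEFT JOIN tickets b ON a.blocked_by = b.id

Result:
item           | blocked_by  
---------------+-------------
Stale cache    | NULL        
Race condition | Stale cache 
Memory leak    | Stale cache 
Bad redirect   | NULL        
Missing icon   | Bad redirect
Wrong timezone | NULL        
Off by one     | NULL        
Crash on save  | Off by one  


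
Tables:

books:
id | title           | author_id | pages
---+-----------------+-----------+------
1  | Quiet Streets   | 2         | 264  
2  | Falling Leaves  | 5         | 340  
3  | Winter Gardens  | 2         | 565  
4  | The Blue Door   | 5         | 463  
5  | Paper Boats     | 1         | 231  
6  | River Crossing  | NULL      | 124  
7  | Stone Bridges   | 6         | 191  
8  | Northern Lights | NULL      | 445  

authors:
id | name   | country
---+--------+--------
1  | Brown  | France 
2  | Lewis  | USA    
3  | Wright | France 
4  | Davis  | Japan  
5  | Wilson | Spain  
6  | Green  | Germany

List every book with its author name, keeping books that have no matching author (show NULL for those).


LEFT JOIN keeps every row from books (the left table); where author_id has no match in authors, the author columns become NULL. Walk through each book:
  - book 1 (Quiet Streets): author_id=2 -> matches Lewis
  - book 2 (Falling Leaves): author_id=5 -> matches Wilson
  - book 3 (Winter Gardens): author_id=2 -> matches Lewis
  - book 4 (The Blue Door): author_id=5 -> matches Wilson
  - book 5 (Paper Boats): author_id=1 -> matches Brown
  - book 6 (River Crossing): author_id=NULL, no match -> kept with NULL
  - book 7 (Stone Bridges): author_id=6 -> matches Green
  - book 8 (Northern Lights): author_id=NULL, no match -> kept with NULL
All 8 rows appear; 2 have NULL author.

SQL:
SELECT a.title, b.name AS author
FROM books a
LEFT JOIN authors b ON a.author_id = b.id

Result:
title           | author
----------------+-------
Quiet Streets   | Lewis 
Falling Leaves  | Wilson
Winter Gardens  | Lewis 
The Blue Door   | Wilson
Paper Boats     | Brown 
River Crossing  | NULL  
Stone Bridges   | Green 
Northern Lights | NULL  


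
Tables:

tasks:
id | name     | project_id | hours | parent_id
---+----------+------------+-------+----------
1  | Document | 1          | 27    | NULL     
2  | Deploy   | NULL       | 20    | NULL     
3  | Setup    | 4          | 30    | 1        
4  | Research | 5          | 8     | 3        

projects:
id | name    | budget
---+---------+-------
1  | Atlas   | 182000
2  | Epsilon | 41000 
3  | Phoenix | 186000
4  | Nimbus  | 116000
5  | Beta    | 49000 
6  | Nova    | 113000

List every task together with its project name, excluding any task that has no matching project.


INNER JOIN keeps only tasks rows whose project_id matches an id in projects. Walk through each task:
  - task 1 (Document): project_id=1 -> matches Atlas
  - task 2 (Deploy): project_id=NULL, no match -> dropped
  - task 3 (Setup): project_id=4 -> matches Nimbus
  - task 4 (Research): project_id=5 -> matches Beta
So 1 of 4 rows is dropped.

SQL:
SELECT a.name, b.name AS project
FROM tasks a
INNER JOIN projects b ON a.project_id = b.id

Result:
name     | project
---------+--------
Document | Atlas  
Setup    | Nimbus 
Research | Beta   


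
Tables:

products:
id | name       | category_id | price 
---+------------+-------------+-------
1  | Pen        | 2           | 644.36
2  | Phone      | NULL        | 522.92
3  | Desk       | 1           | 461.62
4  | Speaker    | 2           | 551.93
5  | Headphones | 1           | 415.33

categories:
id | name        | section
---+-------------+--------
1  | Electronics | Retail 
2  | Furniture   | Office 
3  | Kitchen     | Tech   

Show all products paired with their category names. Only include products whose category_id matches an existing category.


INNER JOIN keeps only products rows whose category_id matches an id in categories. Walk through each product:
  - product 1 (Pen): category_id=2 -> matches Furniture
  - product 2 (Phone): category_id=NULL, no match -> dropped
  - product 3 (Desk): category_id=1 -> matches Electronics
  - product 4 (Speaker): category_id=2 -> matches Furniture
  - product 5 (Headphones): category_id=1 -> matches Electronics
So 1 of 5 rows is dropped.

SQL:
SELECT a.name, b.name AS category
FROM products a
INNER JOIN categories b ON a.category_id = b.id

Result:
name       | category   
-----------+------------
Pen        | Furniture  
Desk       | Electronics
Speaker    | Furniture  
Headphones | Electronics


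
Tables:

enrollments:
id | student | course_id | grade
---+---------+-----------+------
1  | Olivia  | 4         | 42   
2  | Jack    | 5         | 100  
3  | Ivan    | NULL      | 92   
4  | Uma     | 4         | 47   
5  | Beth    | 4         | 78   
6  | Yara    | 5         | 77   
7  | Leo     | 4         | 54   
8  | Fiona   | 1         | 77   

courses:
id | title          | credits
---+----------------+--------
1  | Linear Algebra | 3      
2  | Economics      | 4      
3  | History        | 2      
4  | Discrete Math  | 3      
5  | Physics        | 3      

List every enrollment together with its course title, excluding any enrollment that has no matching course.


INNER JOIN keeps only enrollments rows whose course_id matches an id in courses. Walk through each enrollment:
  - enrollment 1 (Olivia): course_id=4 -> matches Discrete Math
  - enrollment 2 (Jack): course_id=5 -> matches Physics
  - enrollment 3 (Ivan): course_id=NULL, no match -> dropped
  - enrollment 4 (Uma): course_id=4 -> matches Discrete Math
  - enrollment 5 (Beth): course_id=4 -> matches Discrete Math
  - enrollment 6 (Yara): course_id=5 -> matches Physics
  - enrollment 7 (Leo): course_id=4 -> matches Discrete Math
  - enrollment 8 (Fiona): course_id=1 -> matches Linear Algebra
So 1 of 8 rows is dropped.

SQL:
SELECT a.student, b.title AS course
FROM enrollments a
INNER JOIN courses b ON a.course_id = b.id

Result:
student | course        
--------+---------------
Olivia  | Discrete Math 
Jack    | Physics       
Uma     | Discrete Math 
Beth    | Discrete Math 
Yara    | Physics       
Leo     | Discrete Math 
Fiona   | Linear Algebra


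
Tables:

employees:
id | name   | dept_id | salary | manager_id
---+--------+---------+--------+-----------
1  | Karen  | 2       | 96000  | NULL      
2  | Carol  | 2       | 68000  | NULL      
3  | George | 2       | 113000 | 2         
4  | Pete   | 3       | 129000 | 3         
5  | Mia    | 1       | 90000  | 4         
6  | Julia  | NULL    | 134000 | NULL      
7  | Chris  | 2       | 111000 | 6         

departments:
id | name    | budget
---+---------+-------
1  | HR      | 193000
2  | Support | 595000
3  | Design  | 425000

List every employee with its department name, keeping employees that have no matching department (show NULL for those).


LEFT JOIN keeps every row from employees (the left table); where dept_id has no match in departments, the department columns become NULL. Walk through each employee:
  - employee 1 (Karen): dept_id=2 -> matches Support
  - employee 2 (Carol): dept_id=2 -> matches Support
  - employee 3 (George): dept_id=2 -> matches Support
  - employee 4 (Pete): dept_id=3 -> matches Design
  - employee 5 (Mia): dept_id=1 -> matches HR
  - employee 6 (Julia): dept_id=NULL, no match -> kept with NULL
  - employee 7 (Chris): dept_id=2 -> matches Support
All 7 rows appear; 1 has NULL department.

SQL:
SELECT a.name, b.name AS department
FROM employees a
LEFT JOIN departments b ON a.dept_id = b.id

Result:
name   | department
-------+-----------
Karen  | Support   
Carol  | Support   
George | Support   
Pete   | Design    
Mia    | HR        
Julia  | NULL      
Chris  | Support   
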